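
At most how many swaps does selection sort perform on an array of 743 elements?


Each of the 742 passes places one element in its final position.
Pass 1: swap minimum into position 0
Pass 2: swap minimum of remaining into position 1
...
Pass 742: last two elements, one swap
Maximum swaps = 743 - 1 = 742


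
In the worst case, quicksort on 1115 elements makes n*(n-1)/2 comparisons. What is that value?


Sum of comparisons per partition:
1114 + 1113 + ... + 1 + 0
= 1115 * (1115 - 1) / 2
= 1115 * 1114 / 2
= 621055


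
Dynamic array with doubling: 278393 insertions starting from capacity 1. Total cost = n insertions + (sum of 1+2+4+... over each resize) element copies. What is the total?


n = 278393
Insertion costs: 278393
Resizes copy 1, 2, 4, ... up to the largest power of 2 that is <= n-1 = 278392, i.e. 262144.
Copy costs = 1 + 2 + 4 + 8 + 16 + 32 + 64 + 128 + 256 + 512 + 1024 + 2048 + 4096 + 8192 + 16384 + 32768 + 65536 + 131072 + 262144 = 524287
Total = 278393 + 524287 = 802680


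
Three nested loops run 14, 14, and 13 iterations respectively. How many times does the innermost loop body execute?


Loop 1 (outermost): 14 iterations
Loop 2 (middle): 14 iterations per outer
Loop 3 (innermost): 13 iterations per middle
Total = 14 * 14 * 13 = 2548


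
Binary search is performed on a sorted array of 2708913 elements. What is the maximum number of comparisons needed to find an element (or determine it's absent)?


Binary search halves the search space each comparison:
  Step 1: search space = 2708913 -> 1354456
  Step 2: search space = 1354456 -> 677228
  Step 3: search space = 677228 -> 338614
  Step 4: search space = 338614 -> 169307
  Step 5: search space = 169307 -> 84653
  Step 6: search space = 84653 -> 42326
  Step 7: search space = 42326 -> 21163
  Step 8: search space = 21163 -> 10581
  Step 9: search space = 10581 -> 5290
  Step 10: search space = 5290 -> 2645
  Step 11: search space = 2645 -> 1322
  Step 12: search space = 1322 -> 661
  Step 13: search space = 661 -> 330
  Step 14: search space = 330 -> 165
  Step 15: search space = 165 -> 82
  Step 16: search space = 82 -> 41
  Step 17: search space = 41 -> 20
  Step 18: search space = 20 -> 10
  Step 19: search space = 10 -> 5
  Step 20: search space = 5 -> 2
  Step 21: search space = 2 -> 1
  Step 22: search space = 1 (final check)
Maximum comparisons = floor(log2(2708913)) + 1 = 21 + 1 = 22


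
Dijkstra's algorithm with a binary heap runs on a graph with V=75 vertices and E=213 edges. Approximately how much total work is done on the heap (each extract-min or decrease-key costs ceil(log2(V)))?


Dijkstra with a binary heap: each vertex is extracted once, each edge may relax once.
Each heap operation costs O(log V).
V + E = 75 + 213 = 288
ceil(log2(75)) = 7 (since 2^6 = 64 < 75 <= 128 = 2^7)
Total heap work = (V+E) * ceil(log2(V)) = 288 * 7 = 2016


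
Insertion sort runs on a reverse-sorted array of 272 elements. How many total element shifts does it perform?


Sum of shifts = 1 + 2 + 3 + ... + 271
= 272 * 271 / 2
= 73712 / 2
= 36856


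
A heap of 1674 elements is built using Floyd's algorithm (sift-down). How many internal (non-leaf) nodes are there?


Leaf nodes occupy roughly half the array.
Sift-down is called for each internal node, starting from the last one.
Internal nodes = floor(n/2) = floor(1674/2) = 837


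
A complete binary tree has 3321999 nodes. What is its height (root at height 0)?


In a complete binary tree, level k holds nodes 2^k .. 2^(k+1)-1 (1-indexed).
Height = floor(log2(n)) = floor(log2(3321999)) = 21
Check: 2^21 = 2097152 <= 3321999 < 4194304 = 2^22


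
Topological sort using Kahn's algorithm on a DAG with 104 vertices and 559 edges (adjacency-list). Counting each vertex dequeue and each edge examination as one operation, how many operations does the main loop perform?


Kahn's algorithm:
  1. Compute in-degrees: O(V + E)
  2. Process queue: each vertex dequeued once (O(V))
     each edge examined once (O(E))
Total = V + E = 104 + 559 = 663


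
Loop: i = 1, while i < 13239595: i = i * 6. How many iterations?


i multiplies by 6 each step:
i = 1 -> 6 -> 36 -> 216 -> 1296 -> 7776 -> 46656 -> 279936 -> 1679616 -> 10077696 -> 60466176 (stop)
Iterations = ceil(log_6(13239595)) = 10


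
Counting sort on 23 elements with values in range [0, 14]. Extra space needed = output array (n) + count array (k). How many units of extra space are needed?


Output array size: 23 (to store sorted result)
Count array size: 15 (one slot per possible value, range 0 to 14)
Total extra space = 23 + 15 = 38


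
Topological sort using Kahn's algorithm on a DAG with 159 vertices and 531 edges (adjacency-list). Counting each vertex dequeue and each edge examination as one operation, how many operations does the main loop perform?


Kahn's algorithm:
  1. Compute in-degrees: O(V + E)
  2. Process queue: each vertex dequeued once (O(V))
     each edge examined once (O(E))
Total = V + E = 159 + 531 = 690


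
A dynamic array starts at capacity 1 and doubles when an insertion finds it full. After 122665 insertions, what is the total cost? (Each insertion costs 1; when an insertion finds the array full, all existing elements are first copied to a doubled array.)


Insertion cost: 122665 (one per element)
Resizes occur just before inserting elements 2, 3, 5, 9, ...
Elements copied at each resize: 1 + 2 + 4 + 8 + 16 + 32 + 64 + 128 + 256 + 512 + 1024 + 2048 + 4096 + 8192 + 16384 + 32768 + 65536
Sum of copies = 131071 (geometric series: 2^k - 1)
Total = 122665 + 131071 = 253736


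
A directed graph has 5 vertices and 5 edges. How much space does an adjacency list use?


Adjacency list: one list head per vertex + one entry per edge
Vertex heads: 5
Edge entries: 5
Total = 5 + 5 = 10


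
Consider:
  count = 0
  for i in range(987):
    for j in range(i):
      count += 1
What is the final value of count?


For each i, the inner loop runs i times:
  i=0: inner runs 0 times
  i=1: inner runs 1 time
  i=2: inner runs 2 times
  i=3: inner runs 3 times
  i=4: inner runs 4 times
  i=5: inner runs 5 times
  i=6: inner runs 6 times
  i=7: inner runs 7 times
  ...
Total = 0 + 1 + 2 + ... + 986 = 987*(987-1)/2 = 486591


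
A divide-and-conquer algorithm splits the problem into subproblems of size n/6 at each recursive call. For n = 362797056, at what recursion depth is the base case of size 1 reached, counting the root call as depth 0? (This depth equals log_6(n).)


At each depth, the problem size is divided by 6:
  Depth 0: problem size = 362797056
  Depth 1: problem size = 60466176
  Depth 2: problem size = 10077696
  Depth 3: problem size = 1679616
  Depth 4: problem size = 279936
  Depth 5: problem size = 46656
  Depth 6: problem size = 7776
  Depth 7: problem size = 1296
  Depth 8: problem size = 216
  Depth 9: problem size = 36
  Depth 10: problem size = 6
  Depth 11: problem size = 1 (base case)
The base case is reached at depth log_6(362797056) = 11 (the tree has 12 levels counting depth 0, but the depth asked for is 11).
Recursion depth = 11


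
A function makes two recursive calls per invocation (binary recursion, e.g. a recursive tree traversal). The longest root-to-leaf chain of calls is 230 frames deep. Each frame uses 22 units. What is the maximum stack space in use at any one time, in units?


Binary recursion: the two calls run one after the other, so only one root-to-leaf chain of frames is on the stack at a time.
Maximum depth (longest chain) = 230 frames
Each frame = 22 units
Max stack space = 230 * 22 = 5060


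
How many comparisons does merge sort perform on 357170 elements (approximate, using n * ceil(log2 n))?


Recursion depth: ceil(log2(357170)) = 19
Each recursion level merges n = 357170 elements
Total = 357170 * 19 = 6786230


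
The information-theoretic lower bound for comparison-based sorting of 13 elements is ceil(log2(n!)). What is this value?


A binary decision tree of height h has at most 2^h leaves and needs at least n! of them, so h >= ceil(log2(n!)).
Compute 13! as a running product:
  x2 = 2, x3 = 6, x4 = 24, x5 = 120
  x6 = 720, x7 = 5040, x8 = 40320, x9 = 362880
  x10 = 3628800, x11 = 39916800, x12 = 479001600, x13 = 6227020800
13! = 6227020800
Bracket between powers of 2:
  2^32 = 4294967296 < 6227020800 <= 8589934592 = 2^33
So ceil(log2(13!)) = 33


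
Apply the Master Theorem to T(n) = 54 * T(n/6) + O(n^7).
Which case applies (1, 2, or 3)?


The Master Theorem: T(n) = a*T(n/b) + O(n^c)
  a = 54, b = 6, c = 7
log_b(a) = log_6(54) ~ 2.226
Compare b^c with a: 6^7 = 279936 > 54, so c > log_b(a).
Since c > log_b(a), Case 3 applies.
T(n) = O(n^7)
Master Theorem case = 3


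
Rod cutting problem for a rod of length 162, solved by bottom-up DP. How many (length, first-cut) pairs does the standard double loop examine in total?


For each subproblem length i = 1..162, the inner loop considers i possible first cuts.
Total = 1 + 2 + ... + 162
= 162*(162+1)/2
= 162*163/2 = 13203


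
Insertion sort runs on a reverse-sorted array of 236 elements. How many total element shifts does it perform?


Sum of shifts = 1 + 2 + 3 + ... + 235
= 236 * 235 / 2
= 55460 / 2
= 27730


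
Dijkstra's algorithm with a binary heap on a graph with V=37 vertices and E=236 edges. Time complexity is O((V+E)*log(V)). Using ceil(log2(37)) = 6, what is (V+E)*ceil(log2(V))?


Dijkstra with a binary heap: each vertex is extracted once, each edge may relax once.
Each heap operation costs O(log V).
V + E = 37 + 236 = 273
ceil(log2(37)) = 6 (since 2^5 = 32 < 37 <= 64 = 2^6)
Total heap work = (V+E) * ceil(log2(V)) = 273 * 6 = 1638


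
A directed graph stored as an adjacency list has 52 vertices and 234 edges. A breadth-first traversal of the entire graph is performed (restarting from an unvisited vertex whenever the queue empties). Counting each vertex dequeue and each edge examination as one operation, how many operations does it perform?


A full BFS traversal dequeues each vertex once and examines each edge once.
Vertex visits: 52
Edge visits: 234
V + E = 52 + 234 = 286


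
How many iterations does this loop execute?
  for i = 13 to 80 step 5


The loop variable i takes values starting at 13 and increments by 5 each iteration.
Sequence: i = 13, 18, 23, 28, 33, 38, 43, 48, 53, ...
The upper bound 80 is inclusive, so the count is floor((last - first) / step) + 1:
floor((80 - 13) / 5) + 1 = floor(67/5) + 1 = 13 + 1 = 14


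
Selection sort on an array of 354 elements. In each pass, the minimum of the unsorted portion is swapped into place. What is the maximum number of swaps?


Selection sort performs one swap per pass:
  Pass 1: find min in positions 0 to 353, swap with position 0
  Pass 2: find min in positions 1 to 353, swap with position 1
  Pass 3: find min in positions 2 to 353, swap with position 2
  Pass 4: find min in positions 3 to 353, swap with position 3
  Pass 5: find min in positions 4 to 353, swap with position 4
  ... (348 more passes)
Total passes (and swaps) = n - 1 = 354 - 1 = 353


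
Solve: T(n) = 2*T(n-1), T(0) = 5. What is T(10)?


Unrolling:
T(10) = 2*T(9) = 2^2*T(8) = ... = 2^10*T(0)
= 2^10 * 5
= 1024 * 5 = 5120


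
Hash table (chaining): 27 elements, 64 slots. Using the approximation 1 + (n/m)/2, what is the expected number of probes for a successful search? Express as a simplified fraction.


Computing expected probes:
alpha = 27/64
= 1 + alpha/2
= 1 + 27/(2*64)
= (2*64 + 27) / (2*64)
= 155/128


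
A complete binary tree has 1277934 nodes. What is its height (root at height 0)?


In a complete binary tree, level k holds nodes 2^k .. 2^(k+1)-1 (1-indexed).
Height = floor(log2(n)) = floor(log2(1277934)) = 20
Check: 2^20 = 1048576 <= 1277934 < 2097152 = 2^21


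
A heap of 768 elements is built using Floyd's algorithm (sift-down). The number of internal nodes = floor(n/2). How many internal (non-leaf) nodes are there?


Leaf nodes occupy roughly half the array.
Sift-down is called for each internal node, starting from the last one.
Internal nodes = floor(n/2) = floor(768/2) = 384


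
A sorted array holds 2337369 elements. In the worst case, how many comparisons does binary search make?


Halving sequence: 2337369 -> 1168684 -> 584342 -> 292171 -> 146085 -> 73042 -> 36521 -> 18260 -> 9130 -> 4565 -> 2282 -> 1141 -> 570 -> 285 -> 142 -> 71 -> 35 -> 17 -> 8 -> 4 -> 2 -> 1
Number of halvings = 21
Max comparisons = 21 + 1 = 22


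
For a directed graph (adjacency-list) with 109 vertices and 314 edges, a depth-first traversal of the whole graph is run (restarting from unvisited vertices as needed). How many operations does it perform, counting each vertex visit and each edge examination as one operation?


A full DFS traversal visits each vertex once and examines each edge once.
V = 109
E = 314
Sum = 109 + 314 = 423


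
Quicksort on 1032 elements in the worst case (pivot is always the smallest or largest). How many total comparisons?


In the worst case, each partition step picks the worst pivot:
  Partition 1: 1031 comparisons (n-1 elements to compare)
  Partition 2: 1030 comparisons
  Partition 3: 1029 comparisons
  Partition 4: 1028 comparisons
  Partition 5: 1027 comparisons
  ...
  Last partition: 0 comparisons
Total = (n-1) + (n-2) + ... + 1 + 0 = n*(n-1)/2
= 1032*1031/2 = 531996


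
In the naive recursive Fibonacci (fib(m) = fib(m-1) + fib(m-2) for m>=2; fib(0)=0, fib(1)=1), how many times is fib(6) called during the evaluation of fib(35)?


Let N(m) = number of times fib(m) is called while evaluating fib(35).
N(35) = 1 (the initial call).
N(34) = 1 (only fib(35) calls it).
For 1 <= m <= 33: fib(m) is called by fib(m+1) and fib(m+2), so
  N(m) = N(m+1) + N(m+2).
fib(0) is called only by fib(2), so N(0) = N(2).
Walk down from m=35:
  N(35)=1, N(34)=1, N(33)=2, N(32)=3, N(31)=5, N(30)=8, N(29)=13, N(28)=21, N(27)=34, N(26)=55, N(25)=89, N(24)=144, N(23)=233, N(22)=377, N(21)=610, N(20)=987, N(19)=1597, N(18)=2584, N(17)=4181, N(16)=6765, N(15)=10946, N(14)=17711, N(13)=28657, N(12)=46368, N(11)=75025, N(10)=121393, N(9)=196418, N(8)=317811, N(7)=514229, N(6)=832040
N(6) = 832040


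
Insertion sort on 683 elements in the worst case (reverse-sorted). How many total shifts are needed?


In the worst case (reverse-sorted), each element shifts past all previous:
  Element 1: 1 shifts
  Element 2: 2 shifts
  Element 3: 3 shifts
  Element 4: 4 shifts
  Element 5: 5 shifts
  ...
  Element 682: 682 shifts
Total = 1 + 2 + ... + 682
= 683*(683-1)/2 = 232903


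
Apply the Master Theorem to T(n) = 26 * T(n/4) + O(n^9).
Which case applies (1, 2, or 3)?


The Master Theorem: T(n) = a*T(n/b) + O(n^c)
  a = 26, b = 4, c = 9
log_b(a) = log_4(26) ~ 2.35
Compare b^c with a: 4^9 = 262144 > 26, so c > log_b(a).
Since c > log_b(a), Case 3 applies.
T(n) = O(n^9)
Master Theorem case = 3


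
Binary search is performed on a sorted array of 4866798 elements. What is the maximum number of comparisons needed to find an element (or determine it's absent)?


Binary search halves the search space each comparison:
  Step 1: search space = 4866798 -> 2433399
  Step 2: search space = 2433399 -> 1216699
  Step 3: search space = 1216699 -> 608349
  Step 4: search space = 608349 -> 304174
  Step 5: search space = 304174 -> 152087
  Step 6: search space = 152087 -> 76043
  Step 7: search space = 76043 -> 38021
  Step 8: search space = 38021 -> 19010
  Step 9: search space = 19010 -> 9505
  Step 10: search space = 9505 -> 4752
  Step 11: search space = 4752 -> 2376
  Step 12: search space = 2376 -> 1188
  Step 13: search space = 1188 -> 594
  Step 14: search space = 594 -> 297
  Step 15: search space = 297 -> 148
  Step 16: search space = 148 -> 74
  Step 17: search space = 74 -> 37
  Step 18: search space = 37 -> 18
  Step 19: search space = 18 -> 9
  Step 20: search space = 9 -> 4
  Step 21: search space = 4 -> 2
  Step 22: search space = 2 -> 1
  Step 23: search space = 1 (final check)
Maximum comparisons = floor(log2(4866798)) + 1 = 22 + 1 = 23


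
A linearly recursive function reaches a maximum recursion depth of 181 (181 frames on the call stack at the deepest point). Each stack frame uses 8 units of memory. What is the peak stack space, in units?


Maximum recursion depth = 181 frames
Memory per frame = 8 units
Total stack space = depth * frame_size
= 181 * 8 = 1448


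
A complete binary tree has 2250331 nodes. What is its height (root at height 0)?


In a complete binary tree, level k holds nodes 2^k .. 2^(k+1)-1 (1-indexed).
Height = floor(log2(n)) = floor(log2(2250331)) = 21
Check: 2^21 = 2097152 <= 2250331 < 4194304 = 2^22


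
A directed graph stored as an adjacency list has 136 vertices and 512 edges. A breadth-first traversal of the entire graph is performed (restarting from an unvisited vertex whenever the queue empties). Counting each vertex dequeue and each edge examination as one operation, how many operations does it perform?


A full BFS traversal dequeues each vertex once and examines each edge once.
Vertex visits: 136
Edge visits: 512
V + E = 136 + 512 = 648


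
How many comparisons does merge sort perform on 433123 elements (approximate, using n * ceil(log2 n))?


Recursion depth: ceil(log2(433123)) = 19
Each recursion level merges n = 433123 elements
Total = 433123 * 19 = 8229337


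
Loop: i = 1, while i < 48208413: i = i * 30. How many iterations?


i multiplies by 30 each step:
i = 1 -> 30 -> 900 -> 27000 -> 810000 -> 24300000 -> 729000000 (stop)
Iterations = ceil(log_30(48208413)) = 6


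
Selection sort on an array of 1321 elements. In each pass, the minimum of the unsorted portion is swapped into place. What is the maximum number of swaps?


Selection sort performs one swap per pass:
  Pass 1: find min in positions 0 to 1320, swap with position 0
  Pass 2: find min in positions 1 to 1320, swap with position 1
  Pass 3: find min in positions 2 to 1320, swap with position 2
  Pass 4: find min in positions 3 to 1320, swap with position 3
  Pass 5: find min in positions 4 to 1320, swap with position 4
  ... (1315 more passes)
Total passes (and swaps) = n - 1 = 1321 - 1 = 1320


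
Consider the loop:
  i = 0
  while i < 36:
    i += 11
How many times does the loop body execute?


Starting at i = 0, each iteration adds 11.
Iterations until i >= 36:
  Iteration 1: i = 0 -> i = 11
  Iteration 2: i = 11 -> i = 22
  Iteration 3: i = 22 -> i = 33
  Iteration 4: i = 33 -> i = 44
Total iterations = ceil(36/11) = 4


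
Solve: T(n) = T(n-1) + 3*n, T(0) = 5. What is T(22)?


Expanding the recurrence:
T(22) = T(21) + 3*22
       = T(20) + 3*21 + 3*22
       ...
       = T(0) + 3*(1 + 2 + ... + 22)
       = 5 + 3 * 22*23/2
       = 5 + 3 * 253
       = 5 + 759 = 764


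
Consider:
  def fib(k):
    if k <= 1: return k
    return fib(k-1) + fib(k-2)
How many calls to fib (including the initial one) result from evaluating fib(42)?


Let C(m) = total calls to evaluate fib(m). Then C(0)=C(1)=1, and
C(m) = 1 + C(m-1) + C(m-2) for m >= 2.
Build the table (each entry = 1 + previous two):
  C(0) = 1
  C(1) = 1
  C(2) = 1 + 1 + 1 = 3
  C(3) = 1 + 3 + 1 = 5
  C(4) = 1 + 5 + 3 = 9
  C(5) = 1 + 9 + 5 = 15
  C(6) = 1 + 15 + 9 = 25
  C(7) = 1 + 25 + 15 = 41
  C(8) = 1 + 41 + 25 = 67
  C(9) = 1 + 67 + 41 = 109
  C(10) = 1 + 109 + 67 = 177
  C(11) = 1 + 177 + 109 = 287
  C(12) = 1 + 287 + 177 = 465
  C(13) = 1 + 465 + 287 = 753
  C(14) = 1 + 753 + 465 = 1219
  C(15) = 1 + 1219 + 753 = 1973
  C(16) = 1 + 1973 + 1219 = 3193
  C(17) = 1 + 3193 + 1973 = 5167
  C(18) = 1 + 5167 + 3193 = 8361
  C(19) = 1 + 8361 + 5167 = 13529
  C(20) = 1 + 13529 + 8361 = 21891
  C(21) = 1 + 21891 + 13529 = 35421
  C(22) = 1 + 35421 + 21891 = 57313
  C(23) = 1 + 57313 + 35421 = 92735
  C(24) = 1 + 92735 + 57313 = 150049
  C(25) = 1 + 150049 + 92735 = 242785
  C(26) = 1 + 242785 + 150049 = 392835
  C(27) = 1 + 392835 + 242785 = 635621
  C(28) = 1 + 635621 + 392835 = 1028457
  C(29) = 1 + 1028457 + 635621 = 1664079
  C(30) = 1 + 1664079 + 1028457 = 2692537
  C(31) = 1 + 2692537 + 1664079 = 4356617
  C(32) = 1 + 4356617 + 2692537 = 7049155
  C(33) = 1 + 7049155 + 4356617 = 11405773
  C(34) = 1 + 11405773 + 7049155 = 18454929
  C(35) = 1 + 18454929 + 11405773 = 29860703
  C(36) = 1 + 29860703 + 18454929 = 48315633
  C(37) = 1 + 48315633 + 29860703 = 78176337
  C(38) = 1 + 78176337 + 48315633 = 126491971
  C(39) = 1 + 126491971 + 78176337 = 204668309
  C(40) = 1 + 204668309 + 126491971 = 331160281
  C(41) = 1 + 331160281 + 204668309 = 535828591
  C(42) = 1 + 535828591 + 331160281 = 866988873
Total calls for fib(42) = 866988873


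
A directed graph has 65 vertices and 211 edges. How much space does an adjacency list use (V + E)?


Adjacency list: one list head per vertex + one entry per edge
Vertex heads: 65
Edge entries: 211
Total = 65 + 211 = 276


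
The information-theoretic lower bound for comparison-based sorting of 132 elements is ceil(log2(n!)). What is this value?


A binary decision tree of height h has at most 2^h leaves and needs at least n! of them, so h >= ceil(log2(n!)).
132! is far too large to multiply out, so use Stirling's series:
  ln(n!) ~ n ln n - n + (1/2) ln(2 pi n) + 1/(12n)  (error below 1/(360 n^3), negligible here)
  ln(132) = 4.8828019
  n ln n = 132 * 4.8828019 = 644.5299
  (1/2) ln(2 pi * 132) = (1/2) ln(829.3805) = 3.3603
  1/(12*132) = 0.0006
  ln(132!) ~ 644.5299 - 132 + 3.3603 + 0.0006 = 515.8908
Convert to base 2: log2(132!) = 515.8908 / ln 2 = 515.8908 / 0.69314718 = 744.2731
ceil(744.2731) = 745


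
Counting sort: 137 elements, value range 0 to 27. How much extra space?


n = 137 (output array)
k = 28 (count array for 28 distinct values)
Extra space = 137 + 28 = 165


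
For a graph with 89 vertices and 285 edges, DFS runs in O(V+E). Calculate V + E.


A full DFS traversal visits each vertex once and examines each edge once.
V = 89
E = 285
Sum = 89 + 285 = 374


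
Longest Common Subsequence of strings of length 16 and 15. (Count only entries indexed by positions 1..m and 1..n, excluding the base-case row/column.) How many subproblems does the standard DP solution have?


DP table indexed by positions in both strings.
First string: 16 positions
Second string: 15 positions
Total = 16 * 15 = 240


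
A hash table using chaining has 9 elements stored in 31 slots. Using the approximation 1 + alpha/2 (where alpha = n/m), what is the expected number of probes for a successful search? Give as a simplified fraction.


Load factor alpha = n/m = 9/31
Expected probes = 1 + alpha/2 = 1 + 9/(2*31)
= 1 + 9/62
= 62/62 + 9/62
= 71/62


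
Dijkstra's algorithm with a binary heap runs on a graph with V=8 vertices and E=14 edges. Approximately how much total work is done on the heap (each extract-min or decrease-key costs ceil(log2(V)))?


Dijkstra with a binary heap: each vertex is extracted once, each edge may relax once.
Each heap operation costs O(log V).
V + E = 8 + 14 = 22
ceil(log2(8)) = 3 (since 2^2 = 4 < 8 <= 8 = 2^3)
Total heap work = (V+E) * ceil(log2(V)) = 22 * 3 = 66


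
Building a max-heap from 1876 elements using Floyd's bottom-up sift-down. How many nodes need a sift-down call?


In a heap of 1876 elements (0-indexed array):
  Last element index: 1875
  Parent of last element: floor((1875 - 1) / 2) = 937
  Internal nodes: indices 0 to 937
  Count = floor(1876/2) = 938


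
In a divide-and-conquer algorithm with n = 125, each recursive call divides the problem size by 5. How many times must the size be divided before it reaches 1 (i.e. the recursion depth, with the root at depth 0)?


Number of divisions = log_5(125)
Sizes: 125 -> 25 -> 5 -> 1 (3 divisions)
Recursion depth = 3


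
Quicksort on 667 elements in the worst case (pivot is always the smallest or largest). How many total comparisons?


In the worst case, each partition step picks the worst pivot:
  Partition 1: 666 comparisons (n-1 elements to compare)
  Partition 2: 665 comparisons
  Partition 3: 664 comparisons
  Partition 4: 663 comparisons
  Partition 5: 662 comparisons
  ...
  Last partition: 0 comparisons
Total = (n-1) + (n-2) + ... + 1 + 0 = n*(n-1)/2
= 667*666/2 = 222111


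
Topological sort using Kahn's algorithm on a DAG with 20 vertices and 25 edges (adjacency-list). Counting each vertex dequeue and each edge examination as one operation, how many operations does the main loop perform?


Kahn's algorithm:
  1. Compute in-degrees: O(V + E)
  2. Process queue: each vertex dequeued once (O(V))
     each edge examined once (O(E))
Total = V + E = 20 + 25 = 45


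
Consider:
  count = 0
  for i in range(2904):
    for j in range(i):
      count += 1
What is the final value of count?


For each i, the inner loop runs i times:
  i=0: inner runs 0 times
  i=1: inner runs 1 time
  i=2: inner runs 2 times
  i=3: inner runs 3 times
  i=4: inner runs 4 times
  i=5: inner runs 5 times
  i=6: inner runs 6 times
  i=7: inner runs 7 times
  ...
Total = 0 + 1 + 2 + ... + 2903 = 2904*(2904-1)/2 = 4215156


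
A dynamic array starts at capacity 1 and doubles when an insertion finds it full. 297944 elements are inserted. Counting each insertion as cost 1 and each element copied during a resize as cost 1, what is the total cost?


n = 297944
Insertion costs: 297944
Resizes copy 1, 2, 4, ... up to the largest power of 2 that is <= n-1 = 297943, i.e. 262144.
Copy costs = 1 + 2 + 4 + 8 + 16 + 32 + 64 + 128 + 256 + 512 + 1024 + 2048 + 4096 + 8192 + 16384 + 32768 + 65536 + 131072 + 262144 = 524287
Total = 297944 + 524287 = 822231


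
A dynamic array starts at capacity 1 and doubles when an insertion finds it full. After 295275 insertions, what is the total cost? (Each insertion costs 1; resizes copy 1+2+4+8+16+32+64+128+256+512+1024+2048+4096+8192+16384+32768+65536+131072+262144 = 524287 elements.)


Insertion cost: 295275 (one per element)
Resizes occur just before inserting elements 2, 3, 5, 9, ...
Elements copied at each resize: 1 + 2 + 4 + 8 + 16 + 32 + 64 + 128 + 256 + 512 + 1024 + 2048 + 4096 + 8192 + 16384 + 32768 + 65536 + 131072 + 262144
Sum of copies = 524287 (geometric series: 2^k - 1)
Total = 295275 + 524287 = 819562


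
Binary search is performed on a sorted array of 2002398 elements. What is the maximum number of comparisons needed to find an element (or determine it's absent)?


Binary search halves the search space each comparison:
  Step 1: search space = 2002398 -> 1001199
  Step 2: search space = 1001199 -> 500599
  Step 3: search space = 500599 -> 250299
  Step 4: search space = 250299 -> 125149
  Step 5: search space = 125149 -> 62574
  Step 6: search space = 62574 -> 31287
  Step 7: search space = 31287 -> 15643
  Step 8: search space = 15643 -> 7821
  Step 9: search space = 7821 -> 3910
  Step 10: search space = 3910 -> 1955
  Step 11: search space = 1955 -> 977
  Step 12: search space = 977 -> 488
  Step 13: search space = 488 -> 244
  Step 14: search space = 244 -> 122
  Step 15: search space = 122 -> 61
  Step 16: search space = 61 -> 30
  Step 17: search space = 30 -> 15
  Step 18: search space = 15 -> 7
  Step 19: search space = 7 -> 3
  Step 20: search space = 3 -> 1
  Step 21: search space = 1 (final check)
Maximum comparisons = floor(log2(2002398)) + 1 = 20 + 1 = 21


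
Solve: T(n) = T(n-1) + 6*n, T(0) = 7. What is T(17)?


Expanding the recurrence:
T(17) = T(16) + 6*17
       = T(15) + 6*16 + 6*17
       ...
       = T(0) + 6*(1 + 2 + ... + 17)
       = 7 + 6 * 17*18/2
       = 7 + 6 * 153
       = 7 + 918 = 925


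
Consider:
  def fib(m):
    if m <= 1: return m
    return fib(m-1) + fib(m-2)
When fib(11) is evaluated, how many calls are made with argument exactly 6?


Let N(m) = number of times fib(m) is called while evaluating fib(11).
N(11) = 1 (the initial call).
N(10) = 1 (only fib(11) calls it).
For 1 <= m <= 9: fib(m) is called by fib(m+1) and fib(m+2), so
  N(m) = N(m+1) + N(m+2).
fib(0) is called only by fib(2), so N(0) = N(2).
Walk down from m=11:
  N(11)=1, N(10)=1, N(9)=2, N(8)=3, N(7)=5, N(6)=8
N(6) = 8


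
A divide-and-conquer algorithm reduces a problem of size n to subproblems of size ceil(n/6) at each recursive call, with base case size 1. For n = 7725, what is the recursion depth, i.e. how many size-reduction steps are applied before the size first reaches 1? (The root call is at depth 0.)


Each step divides the size by 6 (rounding up); after k steps the size is ceil(n/6^k), which equals 1 exactly when 6^k >= n.
So the depth is the smallest k with 6^k >= 7725, i.e. ceil(log_6(7725)).
6^4 = 1296 < 7725 <= 7776 = 6^5
Recursion depth = 5


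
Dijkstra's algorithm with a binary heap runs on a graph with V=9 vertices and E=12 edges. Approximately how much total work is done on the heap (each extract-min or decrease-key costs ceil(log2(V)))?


Dijkstra with a binary heap: each vertex is extracted once, each edge may relax once.
Each heap operation costs O(log V).
V + E = 9 + 12 = 21
ceil(log2(9)) = 4 (since 2^3 = 8 < 9 <= 16 = 2^4)
Total heap work = (V+E) * ceil(log2(V)) = 21 * 4 = 84


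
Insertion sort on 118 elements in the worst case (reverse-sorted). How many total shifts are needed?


In the worst case (reverse-sorted), each element shifts past all previous:
  Element 1: 1 shifts
  Element 2: 2 shifts
  Element 3: 3 shifts
  Element 4: 4 shifts
  Element 5: 5 shifts
  ...
  Element 117: 117 shifts
Total = 1 + 2 + ... + 117
= 118*(118-1)/2 = 6903


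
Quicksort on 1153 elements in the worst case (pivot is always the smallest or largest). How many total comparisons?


In the worst case, each partition step picks the worst pivot:
  Partition 1: 1152 comparisons (n-1 elements to compare)
  Partition 2: 1151 comparisons
  Partition 3: 1150 comparisons
  Partition 4: 1149 comparisons
  Partition 5: 1148 comparisons
  ...
  Last partition: 0 comparisons
Total = (n-1) + (n-2) + ... + 1 + 0 = n*(n-1)/2
= 1153*1152/2 = 664128


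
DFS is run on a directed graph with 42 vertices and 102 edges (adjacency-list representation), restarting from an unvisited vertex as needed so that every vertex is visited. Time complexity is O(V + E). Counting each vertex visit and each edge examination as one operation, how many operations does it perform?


A full DFS traversal processes each vertex exactly once (push/pop on stack).
Each directed edge is examined once.
V = 42, E = 102
V + E = 144


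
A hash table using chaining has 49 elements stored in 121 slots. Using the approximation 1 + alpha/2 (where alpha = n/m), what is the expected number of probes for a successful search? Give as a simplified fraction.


Load factor alpha = n/m = 49/121
Expected probes = 1 + alpha/2 = 1 + 49/(2*121)
= 1 + 49/242
= 242/242 + 49/242
= 291/242


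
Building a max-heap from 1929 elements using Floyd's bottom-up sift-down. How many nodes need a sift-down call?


In a heap of 1929 elements (0-indexed array):
  Last element index: 1928
  Parent of last element: floor((1928 - 1) / 2) = 963
  Internal nodes: indices 0 to 963
  Count = floor(1929/2) = 964


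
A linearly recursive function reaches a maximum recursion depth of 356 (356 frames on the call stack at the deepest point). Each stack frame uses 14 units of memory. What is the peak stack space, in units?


Maximum recursion depth = 356 frames
Memory per frame = 14 units
Total stack space = depth * frame_size
= 356 * 14 = 4984


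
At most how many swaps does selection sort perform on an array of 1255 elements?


Each of the 1254 passes places one element in its final position.
Pass 1: swap minimum into position 0
Pass 2: swap minimum of remaining into position 1
...
Pass 1254: last two elements, one swap
Maximum swaps = 1255 - 1 = 1254


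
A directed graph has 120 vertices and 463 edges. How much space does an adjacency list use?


Adjacency list: one list head per vertex + one entry per edge
Vertex heads: 120
Edge entries: 463
Total = 120 + 463 = 583


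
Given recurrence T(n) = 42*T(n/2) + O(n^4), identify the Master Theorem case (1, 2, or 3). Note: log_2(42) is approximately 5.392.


Master Theorem parameters: a=42, b=2, c=4
log_b(a) = 5.392
Compare b^c with a: 2^4 = 16 < 42, so c < log_b(a).
Comparing c=4 vs log_b(a)=5.392:
4 < 5.392 => Case 1
Result: T(n) = O(n^(log_2 42)) ~ O(n^5.392)
Master Theorem case = 1


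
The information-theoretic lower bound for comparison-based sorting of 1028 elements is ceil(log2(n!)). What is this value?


A binary decision tree of height h has at most 2^h leaves and needs at least n! of them, so h >= ceil(log2(n!)).
1028! is far too large to multiply out, so use Stirling's series:
  ln(n!) ~ n ln n - n + (1/2) ln(2 pi n) + 1/(12n)  (error below 1/(360 n^3), negligible here)
  ln(1028) = 6.9353704
  n ln n = 1028 * 6.9353704 = 7129.5608
  (1/2) ln(2 pi * 1028) = (1/2) ln(6459.1145) = 4.3866
  1/(12*1028) = 0.0001
  ln(1028!) ~ 7129.5608 - 1028 + 4.3866 + 0.0001 = 6105.9475
Convert to base 2: log2(1028!) = 6105.9475 / ln 2 = 6105.9475 / 0.69314718 = 8809.0202
ceil(8809.0202) = 8810


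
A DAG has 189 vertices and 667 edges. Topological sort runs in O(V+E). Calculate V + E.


V = 189 (vertex processing)
E = 667 (edge processing)
V + E = 189 + 667 = 856


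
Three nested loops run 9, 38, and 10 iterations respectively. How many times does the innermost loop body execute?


Loop 1 (outermost): 9 iterations
Loop 2 (middle): 38 iterations per outer
Loop 3 (innermost): 10 iterations per middle
Total = 9 * 38 * 10 = 3420


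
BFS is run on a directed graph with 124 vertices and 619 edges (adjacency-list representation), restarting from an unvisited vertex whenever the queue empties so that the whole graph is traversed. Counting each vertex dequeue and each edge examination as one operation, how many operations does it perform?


A full BFS traversal dequeues each vertex exactly once and examines each directed edge exactly once.
V = 124 (vertex processing cost)
E = 619 (edge examination cost)
Total operations proportional to V + E = 124 + 619 = 743


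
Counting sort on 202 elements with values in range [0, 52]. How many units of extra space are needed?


Output array size: 202 (to store sorted result)
Count array size: 53 (one slot per possible value, range 0 to 52)
Total extra space = 202 + 53 = 255


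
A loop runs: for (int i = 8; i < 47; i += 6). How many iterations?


Loop starts at i = 8, increments by 6, stops when i >= 47.
Number of iterations = ceil((47 - 8) / 6)
= ceil(39 / 6)
= 7


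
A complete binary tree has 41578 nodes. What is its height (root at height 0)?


In a complete binary tree, level k holds nodes 2^k .. 2^(k+1)-1 (1-indexed).
Height = floor(log2(n)) = floor(log2(41578)) = 15
Check: 2^15 = 32768 <= 41578 < 65536 = 2^16


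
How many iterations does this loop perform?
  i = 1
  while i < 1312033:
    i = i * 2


The loop variable doubles each iteration:
i = 1 -> 2 -> 4 -> 8 -> 16 -> 32 -> 64 -> 128 -> 256 -> 512 -> 1024 -> 2048 -> 4096 -> 8192 -> 16384 -> 32768 -> 65536 -> 131072 -> 262144 -> 524288 -> 1048576 -> 2097152 (stop, 2097152 >= 1312033)
Number of doublings = ceil(log2(1312033)) = 21


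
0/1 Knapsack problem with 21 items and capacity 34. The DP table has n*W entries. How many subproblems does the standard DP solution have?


The DP table is indexed by (item, capacity).
Rows: 21 items
Columns: 34 capacity values (1 to W)
Total subproblems = 21 * 34 = 714


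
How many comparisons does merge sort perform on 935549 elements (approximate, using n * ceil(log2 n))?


Recursion depth: ceil(log2(935549)) = 20
Each recursion level merges n = 935549 elements
Total = 935549 * 20 = 18710980


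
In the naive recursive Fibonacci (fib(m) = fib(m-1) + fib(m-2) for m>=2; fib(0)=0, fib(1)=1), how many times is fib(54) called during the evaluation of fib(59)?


Let N(m) = number of times fib(m) is called while evaluating fib(59).
N(59) = 1 (the initial call).
N(58) = 1 (only fib(59) calls it).
For 1 <= m <= 57: fib(m) is called by fib(m+1) and fib(m+2), so
  N(m) = N(m+1) + N(m+2).
fib(0) is called only by fib(2), so N(0) = N(2).
Walk down from m=59:
  N(59)=1, N(58)=1, N(57)=2, N(56)=3, N(55)=5, N(54)=8
N(54) = 8


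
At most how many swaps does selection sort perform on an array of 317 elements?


Each of the 316 passes places one element in its final position.
Pass 1: swap minimum into position 0
Pass 2: swap minimum of remaining into position 1
...
Pass 316: last two elements, one swap
Maximum swaps = 317 - 1 = 316


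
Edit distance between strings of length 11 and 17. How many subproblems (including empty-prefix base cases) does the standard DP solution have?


The table includes base cases (empty prefixes).
Rows: (m+1) = 12
Columns: (n+1) = 18
Total = 12 * 18 = 216


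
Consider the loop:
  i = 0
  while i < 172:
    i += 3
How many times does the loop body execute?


Starting at i = 0, each iteration adds 3.
Iterations until i >= 172:
  Iteration 1: i = 0 -> i = 3
  Iteration 2: i = 3 -> i = 6
  Iteration 3: i = 6 -> i = 9
  Iteration 4: i = 9 -> i = 12
  Iteration 5: i = 12 -> i = 15
  Iteration 6: i = 15 -> i = 18
  Iteration 7: i = 18 -> i = 21
  Iteration 8: i = 21 -> i = 24
  ... continuing ...
Total iterations = ceil(172/3) = 58


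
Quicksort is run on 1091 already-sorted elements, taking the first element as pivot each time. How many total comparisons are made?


Sum of comparisons per partition:
1090 + 1089 + ... + 1 + 0
= 1091 * (1091 - 1) / 2
= 1091 * 1090 / 2
= 594595


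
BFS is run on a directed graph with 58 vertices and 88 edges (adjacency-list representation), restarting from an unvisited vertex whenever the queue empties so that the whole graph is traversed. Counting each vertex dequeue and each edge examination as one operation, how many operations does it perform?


A full BFS traversal dequeues each vertex exactly once and examines each directed edge exactly once.
V = 58 (vertex processing cost)
E = 88 (edge examination cost)
Total operations proportional to V + E = 58 + 88 = 146


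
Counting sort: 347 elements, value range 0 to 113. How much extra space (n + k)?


n = 347 (output array)
k = 114 (count array for 114 distinct values)
Extra space = 347 + 114 = 461


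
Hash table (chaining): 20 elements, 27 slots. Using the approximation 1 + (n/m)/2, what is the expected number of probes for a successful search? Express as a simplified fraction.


Computing expected probes:
alpha = 20/27
= 1 + alpha/2
= 1 + 20/(2*27)
= (2*27 + 20) / (2*27)
= 74/54 = 37/27


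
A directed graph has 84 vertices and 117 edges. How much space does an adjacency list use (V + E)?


Adjacency list: one list head per vertex + one entry per edge
Vertex heads: 84
Edge entries: 117
Total = 84 + 117 = 201


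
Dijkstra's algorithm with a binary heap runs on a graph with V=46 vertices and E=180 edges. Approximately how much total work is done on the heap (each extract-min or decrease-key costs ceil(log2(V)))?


Dijkstra with a binary heap: each vertex is extracted once, each edge may relax once.
Each heap operation costs O(log V).
V + E = 46 + 180 = 226
ceil(log2(46)) = 6 (since 2^5 = 32 < 46 <= 64 = 2^6)
Total heap work = (V+E) * ceil(log2(V)) = 226 * 6 = 1356


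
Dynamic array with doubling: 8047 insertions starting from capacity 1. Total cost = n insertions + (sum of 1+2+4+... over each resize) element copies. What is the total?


n = 8047
Insertion costs: 8047
Resizes copy 1, 2, 4, ... up to the largest power of 2 that is <= n-1 = 8046, i.e. 4096.
Copy costs = 1 + 2 + 4 + 8 + 16 + 32 + 64 + 128 + 256 + 512 + 1024 + 2048 + 4096 = 8191
Total = 8047 + 8191 = 16238


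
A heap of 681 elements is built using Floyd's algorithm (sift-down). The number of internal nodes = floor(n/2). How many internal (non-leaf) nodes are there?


Leaf nodes occupy roughly half the array.
Sift-down is called for each internal node, starting from the last one.
Internal nodes = floor(n/2) = floor(681/2) = 340


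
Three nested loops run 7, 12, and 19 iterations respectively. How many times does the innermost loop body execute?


Loop 1 (outermost): 7 iterations
Loop 2 (middle): 12 iterations per outer
Loop 3 (innermost): 19 iterations per middle
Total = 7 * 12 * 19 = 1596
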